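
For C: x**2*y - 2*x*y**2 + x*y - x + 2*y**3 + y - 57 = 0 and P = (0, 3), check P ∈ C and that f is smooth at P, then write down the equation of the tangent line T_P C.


Tangent line at P: -16*x + 55*y - 165 = 0.

Step 1: f(0, 3) = 0, so P lies on C.
Step 2: partial derivatives
  f_x(x, y) = 2*x*y - 2*y**2 + y - 1, f_y(x, y) = x**2 - 4*x*y + x + 6*y**2 + 1.
  f_x(P) = -16, f_y(P) = 55 (gradient nonzero, so P is smooth).
Step 3: tangent line at P: -16·(x − 0) + 55·(y − 3) = 0.
Expanding: -16*x + 55*y - 165 = 0.


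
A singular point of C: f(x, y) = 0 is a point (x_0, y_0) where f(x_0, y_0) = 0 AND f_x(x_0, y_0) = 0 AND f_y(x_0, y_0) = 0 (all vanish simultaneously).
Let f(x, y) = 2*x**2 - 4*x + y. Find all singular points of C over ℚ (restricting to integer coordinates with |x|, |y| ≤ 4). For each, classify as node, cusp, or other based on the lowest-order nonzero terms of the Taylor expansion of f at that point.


No singular points in the scanned grid; C is smooth there.

Compute partial derivatives:
  f_x = 4*x - 4.
  f_y = 1.
f_y = 1 is a nonzero constant, so f_y never vanishes: no point (x, y) can satisfy f = f_x = f_y = 0. In particular no (x, y) ∈ {−4, ..., 4}² is singular; the curve is smooth.


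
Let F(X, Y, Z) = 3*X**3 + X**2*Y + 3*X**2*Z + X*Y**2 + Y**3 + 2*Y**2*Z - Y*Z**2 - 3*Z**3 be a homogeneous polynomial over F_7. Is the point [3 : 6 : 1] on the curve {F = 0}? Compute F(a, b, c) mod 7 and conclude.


F(3,6,1) ≡ 3 (mod 7); P is NOT on the curve.

Evaluate F(3, 6, 1) term-by-term (mod 7).
  3*X**3 ↦ 3·27·1·1 = 81
  X**2*Y ↦ 1·9·6·1 = 54
  3*X**2*Z ↦ 3·9·1·1 = 27
  X*Y**2 ↦ 1·3·36·1 = 108
  Y**3 ↦ 1·1·216·1 = 216
  2*Y**2*Z ↦ 2·1·36·1 = 72
  -Y*Z**2 ↦ -1·1·6·1 = -6
  -3*Z**3 ↦ -3·1·1·1 = -3
Sum: F(3, 6, 1) = (81) + (54) + (27) + (108) + (216) + (72) + (-6) + (-3) = 549.
Reducing mod 7: 549 ≡ 3 (mod 7).
Since F(a, b, c) ≡ 3 ≠ 0 (mod 7), P does NOT lie on the curve.


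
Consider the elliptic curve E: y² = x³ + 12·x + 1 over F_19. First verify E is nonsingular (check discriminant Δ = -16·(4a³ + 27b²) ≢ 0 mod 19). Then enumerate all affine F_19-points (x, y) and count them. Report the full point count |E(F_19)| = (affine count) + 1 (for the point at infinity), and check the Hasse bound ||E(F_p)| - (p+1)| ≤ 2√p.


Affine points = {(0, 1), (0, 18), (3, 8), (3, 11), (6, 2), (6, 17), (8, 1), (8, 18), (10, 0), (11, 1), (11, 18), (12, 7), (12, 12), (13, 6), (13, 13), (14, 5), (14, 14), (17, 8), (17, 11), (18, 8), (18, 11)}; affine count = 21; |E(F_19)| = 22.

Discriminant check: Δ ∝ 4a³ + 27b² = 4·12³ + 27·1² = 4·1728 + 27·1 ≡ 4 (mod 19). Nonzero ⇒ E is nonsingular.
For each x ∈ F_19, compute rhs = x³ + 12·x + 1 mod 19, then count y ∈ F_19 with y² ≡ rhs.
  x = 0: rhs = 1, matching y values: 1, 18 (2 points).
  x = 1: rhs = 14, matching y values: none (0 points).
  x = 2: rhs = 14, matching y values: none (0 points).
  x = 3: rhs = 7, matching y values: 8, 11 (2 points).
  x = 4: rhs = 18, matching y values: none (0 points).
  x = 5: rhs = 15, matching y values: none (0 points).
  x = 6: rhs = 4, matching y values: 2, 17 (2 points).
  x = 7: rhs = 10, matching y values: none (0 points).
  x = 8: rhs = 1, matching y values: 1, 18 (2 points).
  x = 9: rhs = 2, matching y values: none (0 points).
  x = 10: rhs = 0, matching y values: 0 (1 points).
  x = 11: rhs = 1, matching y values: 1, 18 (2 points).
  x = 12: rhs = 11, matching y values: 7, 12 (2 points).
  x = 13: rhs = 17, matching y values: 6, 13 (2 points).
  x = 14: rhs = 6, matching y values: 5, 14 (2 points).
  x = 15: rhs = 3, matching y values: none (0 points).
  x = 16: rhs = 14, matching y values: none (0 points).
  x = 17: rhs = 7, matching y values: 8, 11 (2 points).
  x = 18: rhs = 7, matching y values: 8, 11 (2 points).
Total affine count: 21.
Full point count |E(F_19)| = 21 + 1 = 22.
Hasse bound: |22 − (19+1)| = |2| = 2 ≤ 2√19 ≈ 8.7178 ✓.


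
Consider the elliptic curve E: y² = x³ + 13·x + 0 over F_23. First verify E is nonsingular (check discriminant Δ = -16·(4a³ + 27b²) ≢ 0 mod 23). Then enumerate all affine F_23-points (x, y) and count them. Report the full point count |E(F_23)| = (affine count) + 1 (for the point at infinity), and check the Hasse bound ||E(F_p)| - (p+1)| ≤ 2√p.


Affine points = {(0, 0), (4, 1), (4, 22), (5, 11), (5, 12), (6, 8), (6, 15), (8, 8), (8, 15), (9, 8), (9, 15), (10, 7), (10, 16), (11, 5), (11, 18), (16, 7), (16, 16), (20, 7), (20, 16), (21, 9), (21, 14), (22, 3), (22, 20)}; affine count = 23; |E(F_23)| = 24.

Discriminant check: Δ ∝ 4a³ + 27b² = 4·13³ + 27·0² = 4·2197 + 27·0 ≡ 2 (mod 23). Nonzero ⇒ E is nonsingular.
For each x ∈ F_23, compute rhs = x³ + 13·x + 0 mod 23, then count y ∈ F_23 with y² ≡ rhs.
  x = 0: rhs = 0, matching y values: 0 (1 points).
  x = 1: rhs = 14, matching y values: none (0 points).
  x = 2: rhs = 11, matching y values: none (0 points).
  x = 3: rhs = 20, matching y values: none (0 points).
  x = 4: rhs = 1, matching y values: 1, 22 (2 points).
  x = 5: rhs = 6, matching y values: 11, 12 (2 points).
  x = 6: rhs = 18, matching y values: 8, 15 (2 points).
  x = 7: rhs = 20, matching y values: none (0 points).
  x = 8: rhs = 18, matching y values: 8, 15 (2 points).
  x = 9: rhs = 18, matching y values: 8, 15 (2 points).
  x = 10: rhs = 3, matching y values: 7, 16 (2 points).
  x = 11: rhs = 2, matching y values: 5, 18 (2 points).
  x = 12: rhs = 21, matching y values: none (0 points).
  x = 13: rhs = 20, matching y values: none (0 points).
  x = 14: rhs = 5, matching y values: none (0 points).
  x = 15: rhs = 5, matching y values: none (0 points).
  x = 16: rhs = 3, matching y values: 7, 16 (2 points).
  x = 17: rhs = 5, matching y values: none (0 points).
  x = 18: rhs = 17, matching y values: none (0 points).
  x = 19: rhs = 22, matching y values: none (0 points).
  x = 20: rhs = 3, matching y values: 7, 16 (2 points).
  x = 21: rhs = 12, matching y values: 9, 14 (2 points).
  x = 22: rhs = 9, matching y values: 3, 20 (2 points).
Total affine count: 23.
Full point count |E(F_23)| = 23 + 1 = 24.
Hasse bound: |24 − (23+1)| = |0| = 0 ≤ 2√23 ≈ 9.5917 ✓.


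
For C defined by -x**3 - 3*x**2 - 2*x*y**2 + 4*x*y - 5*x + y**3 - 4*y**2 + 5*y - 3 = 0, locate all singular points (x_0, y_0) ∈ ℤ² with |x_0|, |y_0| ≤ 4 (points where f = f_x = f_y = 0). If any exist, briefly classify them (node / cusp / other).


Singular points: {(-1, 1)}; classification: cusp.

Compute partial derivatives:
  f_x = -3*x**2 - 6*x - 2*y**2 + 4*y - 5.
  f_y = -4*x*y + 4*x + 3*y**2 - 8*y + 5.
Scan x_0 ∈ {−4, ..., 4}. For each x_0, f_y(x_0, y) is a polynomial in y; find its integer roots y ∈ {−4, ..., 4}, then test f_x and f at those candidates.
  x = -4: f_y(-4, y) = 3*y**2 + 8*y - 11; vanishes at y ∈ {1}. (-4, 1): f_x = -27 ≠ 0.
  x = -3: f_y(-3, y) = 3*y**2 + 4*y - 7; vanishes at y ∈ {1}. (-3, 1): f_x = -12 ≠ 0.
  x = -2: f_y(-2, y) = 3*y**2 - 3; vanishes at y ∈ {-1, 1}. (-2, -1): f_x = -11 ≠ 0; (-2, 1): f_x = -3 ≠ 0.
  x = -1: f_y(-1, y) = 3*y**2 - 4*y + 1; vanishes at y ∈ {1}. (-1, 1): f_x = 0, f = 0 — SINGULAR.
  x = 0: f_y(0, y) = 3*y**2 - 8*y + 5; vanishes at y ∈ {1}. (0, 1): f_x = -3 ≠ 0.
  x = 1: f_y(1, y) = 3*y**2 - 12*y + 9; vanishes at y ∈ {1, 3}. (1, 1): f_x = -12 ≠ 0; (1, 3): f_x = -20 ≠ 0.
  x = 2: f_y(2, y) = 3*y**2 - 16*y + 13; vanishes at y ∈ {1}. (2, 1): f_x = -27 ≠ 0.
  x = 3: f_y(3, y) = 3*y**2 - 20*y + 17; vanishes at y ∈ {1}. (3, 1): f_x = -48 ≠ 0.
  x = 4: f_y(4, y) = 3*y**2 - 24*y + 21; vanishes at y ∈ {1}. (4, 1): f_x = -75 ≠ 0.
Only singular point on the grid: (-1, 1).
Classify: substitute x = -1 + u, y = 1 + v and expand: f = -u**3 - 2*u*v**2 + v**3 + v**2.
No constant or linear terms (consistent with a singular point). Quadratic part: v**2. Cubic part: -u**3 - 2*u*v**2 + v**3.
The quadratic part v**2 is a perfect square, so there is a single (double) tangent line v = 0, i.e. y = 1. Restricting the cubic part to that line (v = 0) leaves -u**3 ≠ 0, so f is not divisible by v and the branch is v² ≈ u**3 to lowest order — this is a cusp.
Classification: cusp.


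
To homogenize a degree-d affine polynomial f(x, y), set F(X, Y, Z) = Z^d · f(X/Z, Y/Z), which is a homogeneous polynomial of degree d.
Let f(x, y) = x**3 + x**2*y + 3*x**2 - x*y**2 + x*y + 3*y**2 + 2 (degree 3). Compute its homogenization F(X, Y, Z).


F(X, Y, Z) = X**3 + X**2*Y + 3*X**2*Z - X*Y**2 + X*Y*Z + 3*Y**2*Z + 2*Z**3

deg(f) = 3.
Substitute x = X/Z, y = Y/Z into f, then multiply by Z^3.
  monomial 1·x^3·y^0 ↦ 1·X^3·Y^0·Z^0.
  monomial 1·x^2·y^1 ↦ 1·X^2·Y^1·Z^0.
  monomial 3·x^2·y^0 ↦ 3·X^2·Y^0·Z^1.
  monomial -1·x^1·y^2 ↦ -1·X^1·Y^2·Z^0.
  monomial 1·x^1·y^1 ↦ 1·X^1·Y^1·Z^1.
  monomial 3·x^0·y^2 ↦ 3·X^0·Y^2·Z^1.
  monomial 2·x^0·y^0 ↦ 2·X^0·Y^0·Z^3.
Collecting: F(X, Y, Z) = X**3 + X**2*Y + 3*X**2*Z - X*Y**2 + X*Y*Z + 3*Y**2*Z + 2*Z**3.


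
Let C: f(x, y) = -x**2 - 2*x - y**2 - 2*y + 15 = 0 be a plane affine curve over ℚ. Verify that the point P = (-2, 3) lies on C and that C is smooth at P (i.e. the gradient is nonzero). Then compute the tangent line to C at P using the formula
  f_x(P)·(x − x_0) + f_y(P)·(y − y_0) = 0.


Tangent line at P: 2*x - 8*y + 28 = 0.

Step 1: f(-2, 3) = 0, so P lies on C.
Step 2: partial derivatives
  f_x(x, y) = -2*x - 2, f_y(x, y) = -2*y - 2.
  f_x(P) = 2, f_y(P) = -8 (gradient nonzero, so P is smooth).
Step 3: tangent line at P: 2·(x − -2) + -8·(y − 3) = 0.
Expanding: 2*x - 8*y + 28 = 0.


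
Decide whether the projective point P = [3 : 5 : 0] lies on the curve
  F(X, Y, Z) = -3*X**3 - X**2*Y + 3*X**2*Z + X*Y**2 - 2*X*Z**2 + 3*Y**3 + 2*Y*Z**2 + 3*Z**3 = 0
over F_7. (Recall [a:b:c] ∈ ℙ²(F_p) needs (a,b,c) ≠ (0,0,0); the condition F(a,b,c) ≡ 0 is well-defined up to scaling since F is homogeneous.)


F(3,5,0) ≡ 2 (mod 7); P is NOT on the curve.

Evaluate F(3, 5, 0) term-by-term (mod 7).
  -3*X**3 ↦ -3·27·1·1 = -81
  -X**2*Y ↦ -1·9·5·1 = -45
  3*X**2*Z ↦ 3·9·1·0 = 0
  X*Y**2 ↦ 1·3·25·1 = 75
  -2*X*Z**2 ↦ -2·3·1·0 = 0
  3*Y**3 ↦ 3·1·125·1 = 375
  2*Y*Z**2 ↦ 2·1·5·0 = 0
  3*Z**3 ↦ 3·1·1·0 = 0
Sum: F(3, 5, 0) = (-81) + (-45) + (0) + (75) + (0) + (375) + (0) + (0) = 324.
Reducing mod 7: 324 ≡ 2 (mod 7).
Since F(a, b, c) ≡ 2 ≠ 0 (mod 7), P does NOT lie on the curve.


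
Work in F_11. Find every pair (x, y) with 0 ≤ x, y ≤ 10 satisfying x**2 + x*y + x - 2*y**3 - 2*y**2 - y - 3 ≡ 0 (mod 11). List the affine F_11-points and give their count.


Affine F_11-points: {(0, 5), (2, 1), (2, 3), (2, 6), (3, 2), (3, 4), (4, 8), (5, 2), (5, 3), (5, 5), (7, 1), (9, 8)}; count = 12.

For each of the 121 pairs (x, y) ∈ F_11², evaluate f(x, y) mod 11. Record the zeros.
  x = 0: [0↦8, 1↦3, 2↦4, 3↦10, 4↦9, 5↦0, 6↦4, 7↦9, 8↦3, 9↦7, 10↦9]  zeros at y ∈ {5}
  x = 1: [0↦10, 1↦6, 2↦8, 3↦4, 4↦4, 5↦7, 6↦1, 7↦7, 8↦2, 9↦7, 10↦10]  zeros at y ∈ ∅
  x = 2: [0↦3, 1↦0, 2↦3, 3↦0, 4↦1, 5↦5, 6↦0, 7↦7, 8↦3, 9↦9, 10↦2]  zeros at y ∈ {1, 3, 6}
  x = 3: [0↦9, 1↦7, 2↦0, 3↦9, 4↦0, 5↦5, 6↦1, 7↦9, 8↦6, 9↦2, 10↦7]  zeros at y ∈ {2, 4}
  x = 4: [0↦6, 1↦5, 2↦10, 3↦9, 4↦1, 5↦7, 6↦4, 7↦2, 8↦0, 9↦8, 10↦3]  zeros at y ∈ {8}
  x = 5: [0↦5, 1↦5, 2↦0, 3↦0, 4↦4, 5↦0, 6↦9, 7↦8, 8↦7, 9↦5, 10↦1]  zeros at y ∈ {2, 3, 5}
  x = 6: [0↦6, 1↦7, 2↦3, 3↦4, 4↦9, 5↦6, 6↦5, 7↦5, 8↦5, 9↦4, 10↦1]  zeros at y ∈ ∅
  x = 7: [0↦9, 1↦0, 2↦8, 3↦10, 4↦5, 5↦3, 6↦3, 7↦4, 8↦5, 9↦5, 10↦3]  zeros at y ∈ {1}
  x = 8: [0↦3, 1↦6, 2↦4, 3↦7, 4↦3, 5↦2, 6↦3, 7↦5, 8↦7, 9↦8, 10↦7]  zeros at y ∈ ∅
  x = 9: [0↦10, 1↦3, 2↦2, 3↦6, 4↦3, 5↦3, 6↦5, 7↦8, 8↦0, 9↦2, 10↦2]  zeros at y ∈ {8}
  x = 10: [0↦8, 1↦2, 2↦2, 3↦7, 4↦5, 5↦6, 6↦9, 7↦2, 8↦6, 9↦9, 10↦10]  zeros at y ∈ ∅
Collecting zeros: affine points = {(0, 5), (2, 1), (2, 3), (2, 6), (3, 2), (3, 4), (4, 8), (5, 2), (5, 3), (5, 5), (7, 1), (9, 8)}.
Total count |C(F_11)_aff| = 12.


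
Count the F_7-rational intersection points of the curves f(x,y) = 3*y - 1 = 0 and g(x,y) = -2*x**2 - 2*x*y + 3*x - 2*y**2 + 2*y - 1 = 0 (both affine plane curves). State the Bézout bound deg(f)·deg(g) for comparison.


Common zeros: {(2, 5), (5, 5)}; count = 2; Bézout bound = 2.

deg(f) = 1, deg(g) = 2, so Bézout bound = 2.
Scan x ∈ F_7. For each x, list the y ∈ F_7 with f(x, y) ≡ 0 and those with g(x, y) ≡ 0 (mod 7); the common zeros in that column are the intersection.
  x = 0: f ≡ 0 at y ∈ {5}; g ≡ 0 at y ∈ ∅; common: ∅.
  x = 1: f ≡ 0 at y ∈ {5}; g ≡ 0 at y ∈ {0}; common: ∅.
  x = 2: f ≡ 0 at y ∈ {5}; g ≡ 0 at y ∈ {1, 5}; common: {5}.
  x = 3: f ≡ 0 at y ∈ {5}; g ≡ 0 at y ∈ ∅; common: ∅.
  x = 4: f ≡ 0 at y ∈ {5}; g ≡ 0 at y ∈ {0, 4}; common: ∅.
  x = 5: f ≡ 0 at y ∈ {5}; g ≡ 0 at y ∈ {5}; common: {5}.
  x = 6: f ≡ 0 at y ∈ {5}; g ≡ 0 at y ∈ ∅; common: ∅.
Collecting: common zeros = {(2, 5), (5, 5)}, so the count is 2.
Comparison with the Bézout bound: 2 ≤ 2 = deg(f)·deg(g), as expected for curves with no common component (the bound is attained).


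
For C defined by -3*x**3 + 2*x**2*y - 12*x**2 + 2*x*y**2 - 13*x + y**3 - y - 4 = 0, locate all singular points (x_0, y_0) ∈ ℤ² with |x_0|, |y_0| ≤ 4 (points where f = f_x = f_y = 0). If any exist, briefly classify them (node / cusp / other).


Singular points: {(-1, 1)}; classification: node.

Compute partial derivatives:
  f_x = -9*x**2 + 4*x*y - 24*x + 2*y**2 - 13.
  f_y = 2*x**2 + 4*x*y + 3*y**2 - 1.
Scan x_0 ∈ {−4, ..., 4}. For each x_0, f_y(x_0, y) is a polynomial in y; find its integer roots y ∈ {−4, ..., 4}, then test f_x and f at those candidates.
  x = -4: f_y(-4, y) = 3*y**2 - 16*y + 31; no integer root y with |y| ≤ 4.
  x = -3: f_y(-3, y) = 3*y**2 - 12*y + 17; no integer root y with |y| ≤ 4.
  x = -2: f_y(-2, y) = 3*y**2 - 8*y + 7; no integer root y with |y| ≤ 4.
  x = -1: f_y(-1, y) = 3*y**2 - 4*y + 1; vanishes at y ∈ {1}. (-1, 1): f_x = 0, f = 0 — SINGULAR.
  x = 0: f_y(0, y) = 3*y**2 - 1; no integer root y with |y| ≤ 4.
  x = 1: f_y(1, y) = 3*y**2 + 4*y + 1; vanishes at y ∈ {-1}. (1, -1): f_x = -48 ≠ 0.
  x = 2: f_y(2, y) = 3*y**2 + 8*y + 7; no integer root y with |y| ≤ 4.
  x = 3: f_y(3, y) = 3*y**2 + 12*y + 17; no integer root y with |y| ≤ 4.
  x = 4: f_y(4, y) = 3*y**2 + 16*y + 31; no integer root y with |y| ≤ 4.
Only singular point on the grid: (-1, 1).
Classify: substitute x = -1 + u, y = 1 + v and expand: f = -3*u**3 + 2*u**2*v - u**2 + 2*u*v**2 + v**3 + v**2.
No constant or linear terms (consistent with a singular point). Quadratic part: -u**2 + v**2. Cubic part: -3*u**3 + 2*u**2*v + 2*u*v**2 + v**3.
The quadratic part v**2 - u**2 = (v − u)(v + u) splits into two distinct linear factors, so there are two distinct tangent lines y − 1 = ±(x − -1) — this is a node (ordinary double point).
Classification: node.


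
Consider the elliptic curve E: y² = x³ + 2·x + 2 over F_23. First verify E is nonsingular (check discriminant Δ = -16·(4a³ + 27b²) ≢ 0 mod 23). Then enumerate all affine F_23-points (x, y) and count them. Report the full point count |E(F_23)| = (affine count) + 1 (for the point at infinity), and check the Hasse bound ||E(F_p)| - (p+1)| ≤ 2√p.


Affine points = {(0, 5), (0, 18), (3, 9), (3, 14), (6, 0), (8, 1), (8, 22), (9, 6), (9, 17), (12, 11), (12, 12), (15, 7), (15, 16), (16, 6), (16, 17), (17, 2), (17, 21), (21, 6), (21, 17)}; affine count = 19; |E(F_23)| = 20.

Discriminant check: Δ ∝ 4a³ + 27b² = 4·2³ + 27·2² = 4·8 + 27·4 ≡ 2 (mod 23). Nonzero ⇒ E is nonsingular.
For each x ∈ F_23, compute rhs = x³ + 2·x + 2 mod 23, then count y ∈ F_23 with y² ≡ rhs.
  x = 0: rhs = 2, matching y values: 5, 18 (2 points).
  x = 1: rhs = 5, matching y values: none (0 points).
  x = 2: rhs = 14, matching y values: none (0 points).
  x = 3: rhs = 12, matching y values: 9, 14 (2 points).
  x = 4: rhs = 5, matching y values: none (0 points).
  x = 5: rhs = 22, matching y values: none (0 points).
  x = 6: rhs = 0, matching y values: 0 (1 points).
  x = 7: rhs = 14, matching y values: none (0 points).
  x = 8: rhs = 1, matching y values: 1, 22 (2 points).
  x = 9: rhs = 13, matching y values: 6, 17 (2 points).
  x = 10: rhs = 10, matching y values: none (0 points).
  x = 11: rhs = 21, matching y values: none (0 points).
  x = 12: rhs = 6, matching y values: 11, 12 (2 points).
  x = 13: rhs = 17, matching y values: none (0 points).
  x = 14: rhs = 14, matching y values: none (0 points).
  x = 15: rhs = 3, matching y values: 7, 16 (2 points).
  x = 16: rhs = 13, matching y values: 6, 17 (2 points).
  x = 17: rhs = 4, matching y values: 2, 21 (2 points).
  x = 18: rhs = 5, matching y values: none (0 points).
  x = 19: rhs = 22, matching y values: none (0 points).
  x = 20: rhs = 15, matching y values: none (0 points).
  x = 21: rhs = 13, matching y values: 6, 17 (2 points).
  x = 22: rhs = 22, matching y values: none (0 points).
Total affine count: 19.
Full point count |E(F_23)| = 19 + 1 = 20.
Hasse bound: |20 − (23+1)| = |-4| = 4 ≤ 2√23 ≈ 9.5917 ✓.


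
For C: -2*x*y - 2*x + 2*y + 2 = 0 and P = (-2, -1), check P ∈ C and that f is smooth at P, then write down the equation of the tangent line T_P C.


Tangent line at P: 6*y + 6 = 0.

Step 1: f(-2, -1) = 0, so P lies on C.
Step 2: partial derivatives
  f_x(x, y) = -2*y - 2, f_y(x, y) = 2 - 2*x.
  f_x(P) = 0, f_y(P) = 6 (gradient nonzero, so P is smooth).
Step 3: tangent line at P: 0·(x − -2) + 6·(y − -1) = 0.
Expanding: 6*y + 6 = 0.


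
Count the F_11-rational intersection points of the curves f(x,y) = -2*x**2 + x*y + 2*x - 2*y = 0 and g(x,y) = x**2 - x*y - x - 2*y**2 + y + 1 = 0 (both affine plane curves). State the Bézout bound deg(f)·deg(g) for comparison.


Common zeros: ∅; count = 0; Bézout bound = 4.

deg(f) = 2, deg(g) = 2, so Bézout bound = 4.
Scan x ∈ F_11. For each x, list the y ∈ F_11 with f(x, y) ≡ 0 and those with g(x, y) ≡ 0 (mod 11); the common zeros in that column are the intersection.
  x = 0: f ≡ 0 at y ∈ {0}; g ≡ 0 at y ∈ {1, 5}; common: ∅.
  x = 1: f ≡ 0 at y ∈ {0}; g ≡ 0 at y ∈ ∅; common: ∅.
  x = 2: f ≡ 0 at y ∈ ∅; g ≡ 0 at y ∈ {1, 4}; common: ∅.
  x = 3: f ≡ 0 at y ∈ {1}; g ≡ 0 at y ∈ {4, 6}; common: ∅.
  x = 4: f ≡ 0 at y ∈ {1}; g ≡ 0 at y ∈ {6, 9}; common: ∅.
  x = 5: f ≡ 0 at y ∈ {6}; g ≡ 0 at y ∈ ∅; common: ∅.
  x = 6: f ≡ 0 at y ∈ {4}; g ≡ 0 at y ∈ {5, 9}; common: ∅.
  x = 7: f ≡ 0 at y ∈ {8}; g ≡ 0 at y ∈ ∅; common: ∅.
  x = 8: f ≡ 0 at y ∈ {4}; g ≡ 0 at y ∈ ∅; common: ∅.
  x = 9: f ≡ 0 at y ∈ {8}; g ≡ 0 at y ∈ ∅; common: ∅.
  x = 10: f ≡ 0 at y ∈ {6}; g ≡ 0 at y ∈ ∅; common: ∅.
Collecting: common zeros = ∅, so the count is 0.
Comparison with the Bézout bound: 0 ≤ 4 = deg(f)·deg(g), as expected for curves with no common component (the affine F_11-count falls short of the bound because intersections may lie at infinity, over extension fields, or carry multiplicity).


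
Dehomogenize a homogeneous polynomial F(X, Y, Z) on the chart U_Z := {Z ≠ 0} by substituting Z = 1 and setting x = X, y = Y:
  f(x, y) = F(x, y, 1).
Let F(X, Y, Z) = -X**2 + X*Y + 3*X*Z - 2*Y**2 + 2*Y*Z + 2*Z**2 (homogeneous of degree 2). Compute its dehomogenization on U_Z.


f(x, y) = -x**2 + x*y + 3*x - 2*y**2 + 2*y + 2

On U_Z we set Z = 1. Each monomial c·X^i·Y^j·Z^k in F becomes c·x^i·y^j·1^k = c·x^i·y^j.
Substituting Z = 1: F(X, Y, 1) = -x**2 + x*y + 3*x - 2*y**2 + 2*y + 2.
Note: deg(f) ≤ deg(F) = 2; strict inequality happens when F is divisible by Z (lost terms).


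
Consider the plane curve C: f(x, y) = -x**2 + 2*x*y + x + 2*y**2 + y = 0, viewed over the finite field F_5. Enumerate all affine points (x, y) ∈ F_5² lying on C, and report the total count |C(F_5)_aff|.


Affine F_5-points: {(0, 0), (0, 2), (1, 0), (1, 1), (2, 1), (2, 4)}; count = 6.

For each of the 25 pairs (x, y) ∈ F_5², evaluate f(x, y) mod 5. Record the zeros.
  x = 0: [0↦0, 1↦3, 2↦0, 3↦1, 4↦1]  zeros at y ∈ {0, 2}
  x = 1: [0↦0, 1↦0, 2↦4, 3↦2, 4↦4]  zeros at y ∈ {0, 1}
  x = 2: [0↦3, 1↦0, 2↦1, 3↦1, 4↦0]  zeros at y ∈ {1, 4}
  x = 3: [0↦4, 1↦3, 2↦1, 3↦3, 4↦4]  zeros at y ∈ ∅
  x = 4: [0↦3, 1↦4, 2↦4, 3↦3, 4↦1]  zeros at y ∈ ∅
Collecting zeros: affine points = {(0, 0), (0, 2), (1, 0), (1, 1), (2, 1), (2, 4)}.
Total count |C(F_5)_aff| = 6.


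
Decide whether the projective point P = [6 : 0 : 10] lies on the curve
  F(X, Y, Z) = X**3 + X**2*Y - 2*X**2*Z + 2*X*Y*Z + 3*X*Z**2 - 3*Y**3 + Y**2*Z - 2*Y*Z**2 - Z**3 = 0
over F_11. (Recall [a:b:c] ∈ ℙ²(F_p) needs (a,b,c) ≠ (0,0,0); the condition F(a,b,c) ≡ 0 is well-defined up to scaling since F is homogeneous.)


F(6,0,10) ≡ 10 (mod 11); P is NOT on the curve.

Evaluate F(6, 0, 10) term-by-term (mod 11).
  X**3 ↦ 1·216·1·1 = 216
  X**2*Y ↦ 1·36·0·1 = 0
  -2*X**2*Z ↦ -2·36·1·10 = -720
  2*X*Y*Z ↦ 2·6·0·10 = 0
  3*X*Z**2 ↦ 3·6·1·100 = 1800
  -3*Y**3 ↦ -3·1·0·1 = 0
  Y**2*Z ↦ 1·1·0·10 = 0
  -2*Y*Z**2 ↦ -2·1·0·100 = 0
  -Z**3 ↦ -1·1·1·1000 = -1000
Sum: F(6, 0, 10) = (216) + (0) + (-720) + (0) + (1800) + (0) + (0) + (0) + (-1000) = 296.
Reducing mod 11: 296 ≡ 10 (mod 11).
Since F(a, b, c) ≡ 10 ≠ 0 (mod 11), P does NOT lie on the curve.


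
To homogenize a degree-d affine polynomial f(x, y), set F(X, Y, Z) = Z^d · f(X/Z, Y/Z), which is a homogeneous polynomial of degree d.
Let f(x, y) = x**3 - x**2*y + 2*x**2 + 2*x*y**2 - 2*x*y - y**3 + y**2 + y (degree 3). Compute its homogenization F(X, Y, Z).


F(X, Y, Z) = X**3 - X**2*Y + 2*X**2*Z + 2*X*Y**2 - 2*X*Y*Z - Y**3 + Y**2*Z + Y*Z**2

deg(f) = 3.
Substitute x = X/Z, y = Y/Z into f, then multiply by Z^3.
  monomial 1·x^3·y^0 ↦ 1·X^3·Y^0·Z^0.
  monomial -1·x^2·y^1 ↦ -1·X^2·Y^1·Z^0.
  monomial 2·x^2·y^0 ↦ 2·X^2·Y^0·Z^1.
  monomial 2·x^1·y^2 ↦ 2·X^1·Y^2·Z^0.
  monomial -2·x^1·y^1 ↦ -2·X^1·Y^1·Z^1.
  monomial -1·x^0·y^3 ↦ -1·X^0·Y^3·Z^0.
  monomial 1·x^0·y^2 ↦ 1·X^0·Y^2·Z^1.
  monomial 1·x^0·y^1 ↦ 1·X^0·Y^1·Z^2.
Collecting: F(X, Y, Z) = X**3 - X**2*Y + 2*X**2*Z + 2*X*Y**2 - 2*X*Y*Z - Y**3 + Y**2*Z + Y*Z**2.


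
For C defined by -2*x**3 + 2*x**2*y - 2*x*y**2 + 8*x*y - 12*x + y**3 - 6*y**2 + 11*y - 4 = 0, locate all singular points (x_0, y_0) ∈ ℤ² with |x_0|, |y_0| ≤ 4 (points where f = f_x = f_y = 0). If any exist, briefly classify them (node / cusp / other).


Singular points: {(1, 3)}; classification: cusp.

Compute partial derivatives:
  f_x = -6*x**2 + 4*x*y - 2*y**2 + 8*y - 12.
  f_y = 2*x**2 - 4*x*y + 8*x + 3*y**2 - 12*y + 11.
Scan x_0 ∈ {−4, ..., 4}. For each x_0, f_y(x_0, y) is a polynomial in y; find its integer roots y ∈ {−4, ..., 4}, then test f_x and f at those candidates.
  x = -4: f_y(-4, y) = 3*y**2 + 4*y + 11; no integer root y with |y| ≤ 4.
  x = -3: f_y(-3, y) = 3*y**2 + 5; no integer root y with |y| ≤ 4.
  x = -2: f_y(-2, y) = 3*y**2 - 4*y + 3; no integer root y with |y| ≤ 4.
  x = -1: f_y(-1, y) = 3*y**2 - 8*y + 5; vanishes at y ∈ {1}. (-1, 1): f_x = -16 ≠ 0.
  x = 0: f_y(0, y) = 3*y**2 - 12*y + 11; no integer root y with |y| ≤ 4.
  x = 1: f_y(1, y) = 3*y**2 - 16*y + 21; vanishes at y ∈ {3}. (1, 3): f_x = 0, f = 0 — SINGULAR.
  x = 2: f_y(2, y) = 3*y**2 - 20*y + 35; no integer root y with |y| ≤ 4.
  x = 3: f_y(3, y) = 3*y**2 - 24*y + 53; no integer root y with |y| ≤ 4.
  x = 4: f_y(4, y) = 3*y**2 - 28*y + 75; no integer root y with |y| ≤ 4.
Only singular point on the grid: (1, 3).
Classify: substitute x = 1 + u, y = 3 + v and expand: f = -2*u**3 + 2*u**2*v - 2*u*v**2 + v**3 + v**2.
No constant or linear terms (consistent with a singular point). Quadratic part: v**2. Cubic part: -2*u**3 + 2*u**2*v - 2*u*v**2 + v**3.
The quadratic part v**2 is a perfect square, so there is a single (double) tangent line v = 0, i.e. y = 3. Restricting the cubic part to that line (v = 0) leaves -2*u**3 ≠ 0, so f is not divisible by v and the branch is v² ≈ 2*u**3 to lowest order — this is a cusp.
Classification: cusp.


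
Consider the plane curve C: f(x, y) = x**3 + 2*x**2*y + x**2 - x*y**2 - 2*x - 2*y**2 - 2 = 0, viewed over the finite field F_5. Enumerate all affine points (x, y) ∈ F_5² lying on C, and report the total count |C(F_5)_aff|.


Affine F_5-points: {(0, 2), (0, 3), (1, 2), (2, 1), (3, 4), (4, 0), (4, 2)}; count = 7.

For each of the 25 pairs (x, y) ∈ F_5², evaluate f(x, y) mod 5. Record the zeros.
  x = 0: [0↦3, 1↦1, 2↦0, 3↦0, 4↦1]  zeros at y ∈ {2, 3}
  x = 1: [0↦3, 1↦2, 2↦0, 3↦2, 4↦3]  zeros at y ∈ {2}
  x = 2: [0↦1, 1↦0, 2↦1, 3↦4, 4↦4]  zeros at y ∈ {1}
  x = 3: [0↦3, 1↦1, 2↦4, 3↦2, 4↦0]  zeros at y ∈ {4}
  x = 4: [0↦0, 1↦1, 2↦0, 3↦2, 4↦2]  zeros at y ∈ {0, 2}
Collecting zeros: affine points = {(0, 2), (0, 3), (1, 2), (2, 1), (3, 4), (4, 0), (4, 2)}.
Total count |C(F_5)_aff| = 7.


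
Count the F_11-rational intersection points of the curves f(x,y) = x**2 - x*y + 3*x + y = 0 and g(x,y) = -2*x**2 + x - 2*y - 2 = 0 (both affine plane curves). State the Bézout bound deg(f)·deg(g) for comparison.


Common zeros: ∅; count = 0; Bézout bound = 4.

deg(f) = 2, deg(g) = 2, so Bézout bound = 4.
Scan x ∈ F_11. For each x, list the y ∈ F_11 with f(x, y) ≡ 0 and those with g(x, y) ≡ 0 (mod 11); the common zeros in that column are the intersection.
  x = 0: f ≡ 0 at y ∈ {0}; g ≡ 0 at y ∈ {10}; common: ∅.
  x = 1: f ≡ 0 at y ∈ ∅; g ≡ 0 at y ∈ {4}; common: ∅.
  x = 2: f ≡ 0 at y ∈ {10}; g ≡ 0 at y ∈ {7}; common: ∅.
  x = 3: f ≡ 0 at y ∈ {9}; g ≡ 0 at y ∈ {8}; common: ∅.
  x = 4: f ≡ 0 at y ∈ {2}; g ≡ 0 at y ∈ {7}; common: ∅.
  x = 5: f ≡ 0 at y ∈ {10}; g ≡ 0 at y ∈ {4}; common: ∅.
  x = 6: f ≡ 0 at y ∈ {2}; g ≡ 0 at y ∈ {10}; common: ∅.
  x = 7: f ≡ 0 at y ∈ {8}; g ≡ 0 at y ∈ {3}; common: ∅.
  x = 8: f ≡ 0 at y ∈ {0}; g ≡ 0 at y ∈ {5}; common: ∅.
  x = 9: f ≡ 0 at y ∈ {8}; g ≡ 0 at y ∈ {5}; common: ∅.
  x = 10: f ≡ 0 at y ∈ {1}; g ≡ 0 at y ∈ {3}; common: ∅.
Collecting: common zeros = ∅, so the count is 0.
Comparison with the Bézout bound: 0 ≤ 4 = deg(f)·deg(g), as expected for curves with no common component (the affine F_11-count falls short of the bound because intersections may lie at infinity, over extension fields, or carry multiplicity).


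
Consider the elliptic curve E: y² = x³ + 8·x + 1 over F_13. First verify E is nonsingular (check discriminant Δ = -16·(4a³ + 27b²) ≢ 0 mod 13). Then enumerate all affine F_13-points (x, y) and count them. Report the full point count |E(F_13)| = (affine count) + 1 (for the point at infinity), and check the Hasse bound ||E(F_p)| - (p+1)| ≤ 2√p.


Affine points = {(0, 1), (0, 12), (1, 6), (1, 7), (2, 5), (2, 8), (3, 0), (5, 6), (5, 7), (7, 6), (7, 7), (9, 3), (9, 10), (11, 4), (11, 9)}; affine count = 15; |E(F_13)| = 16.

Discriminant check: Δ ∝ 4a³ + 27b² = 4·8³ + 27·1² = 4·512 + 27·1 ≡ 8 (mod 13). Nonzero ⇒ E is nonsingular.
For each x ∈ F_13, compute rhs = x³ + 8·x + 1 mod 13, then count y ∈ F_13 with y² ≡ rhs.
  x = 0: rhs = 1, matching y values: 1, 12 (2 points).
  x = 1: rhs = 10, matching y values: 6, 7 (2 points).
  x = 2: rhs = 12, matching y values: 5, 8 (2 points).
  x = 3: rhs = 0, matching y values: 0 (1 points).
  x = 4: rhs = 6, matching y values: none (0 points).
  x = 5: rhs = 10, matching y values: 6, 7 (2 points).
  x = 6: rhs = 5, matching y values: none (0 points).
  x = 7: rhs = 10, matching y values: 6, 7 (2 points).
  x = 8: rhs = 5, matching y values: none (0 points).
  x = 9: rhs = 9, matching y values: 3, 10 (2 points).
  x = 10: rhs = 2, matching y values: none (0 points).
  x = 11: rhs = 3, matching y values: 4, 9 (2 points).
  x = 12: rhs = 5, matching y values: none (0 points).
Total affine count: 15.
Full point count |E(F_13)| = 15 + 1 = 16.
Hasse bound: |16 − (13+1)| = |2| = 2 ≤ 2√13 ≈ 7.2111 ✓.


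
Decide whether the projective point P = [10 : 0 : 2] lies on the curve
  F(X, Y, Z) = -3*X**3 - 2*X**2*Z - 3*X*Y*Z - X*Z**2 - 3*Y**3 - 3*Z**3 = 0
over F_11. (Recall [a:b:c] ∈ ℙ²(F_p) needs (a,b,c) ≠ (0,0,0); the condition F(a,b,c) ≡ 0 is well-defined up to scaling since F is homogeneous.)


F(10,0,2) ≡ 1 (mod 11); P is NOT on the curve.

Evaluate F(10, 0, 2) term-by-term (mod 11).
  -3*X**3 ↦ -3·1000·1·1 = -3000
  -2*X**2*Z ↦ -2·100·1·2 = -400
  -3*X*Y*Z ↦ -3·10·0·2 = 0
  -X*Z**2 ↦ -1·10·1·4 = -40
  -3*Y**3 ↦ -3·1·0·1 = 0
  -3*Z**3 ↦ -3·1·1·8 = -24
Sum: F(10, 0, 2) = (-3000) + (-400) + (0) + (-40) + (0) + (-24) = -3464.
Reducing mod 11: -3464 ≡ 1 (mod 11).
Since F(a, b, c) ≡ 1 ≠ 0 (mod 11), P does NOT lie on the curve.


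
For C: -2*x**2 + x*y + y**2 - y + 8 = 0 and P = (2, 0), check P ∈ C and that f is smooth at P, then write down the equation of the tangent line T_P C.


Tangent line at P: -8*x + y + 16 = 0.

Step 1: f(2, 0) = 0, so P lies on C.
Step 2: partial derivatives
  f_x(x, y) = -4*x + y, f_y(x, y) = x + 2*y - 1.
  f_x(P) = -8, f_y(P) = 1 (gradient nonzero, so P is smooth).
Step 3: tangent line at P: -8·(x − 2) + 1·(y − 0) = 0.
Expanding: -8*x + y + 16 = 0.


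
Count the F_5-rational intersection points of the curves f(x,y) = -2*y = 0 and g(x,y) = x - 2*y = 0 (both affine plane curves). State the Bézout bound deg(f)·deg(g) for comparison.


Common zeros: {(0, 0)}; count = 1; Bézout bound = 1.

deg(f) = 1, deg(g) = 1, so Bézout bound = 1.
Scan x ∈ F_5. For each x, list the y ∈ F_5 with f(x, y) ≡ 0 and those with g(x, y) ≡ 0 (mod 5); the common zeros in that column are the intersection.
  x = 0: f ≡ 0 at y ∈ {0}; g ≡ 0 at y ∈ {0}; common: {0}.
  x = 1: f ≡ 0 at y ∈ {0}; g ≡ 0 at y ∈ {3}; common: ∅.
  x = 2: f ≡ 0 at y ∈ {0}; g ≡ 0 at y ∈ {1}; common: ∅.
  x = 3: f ≡ 0 at y ∈ {0}; g ≡ 0 at y ∈ {4}; common: ∅.
  x = 4: f ≡ 0 at y ∈ {0}; g ≡ 0 at y ∈ {2}; common: ∅.
Collecting: common zeros = {(0, 0)}, so the count is 1.
Comparison with the Bézout bound: 1 ≤ 1 = deg(f)·deg(g), as expected for curves with no common component (the bound is attained).


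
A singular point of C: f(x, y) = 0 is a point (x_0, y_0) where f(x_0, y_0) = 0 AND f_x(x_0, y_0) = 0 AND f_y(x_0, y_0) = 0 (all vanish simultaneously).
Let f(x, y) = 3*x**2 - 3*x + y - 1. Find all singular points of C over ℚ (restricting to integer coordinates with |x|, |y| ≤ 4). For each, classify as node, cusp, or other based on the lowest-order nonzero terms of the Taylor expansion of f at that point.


No singular points in the scanned grid; C is smooth there.

Compute partial derivatives:
  f_x = 6*x - 3.
  f_y = 1.
f_y = 1 is a nonzero constant, so f_y never vanishes: no point (x, y) can satisfy f = f_x = f_y = 0. In particular no (x, y) ∈ {−4, ..., 4}² is singular; the curve is smooth.


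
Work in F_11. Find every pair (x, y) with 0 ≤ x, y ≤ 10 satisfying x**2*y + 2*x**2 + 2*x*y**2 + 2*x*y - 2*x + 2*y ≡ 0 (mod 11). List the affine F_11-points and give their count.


Affine F_11-points: {(0, 0), (1, 0), (1, 3), (2, 5), (2, 9), (3, 4), (3, 6), (5, 2), (6, 6), (6, 10), (7, 5), (7, 10), (9, 2), (9, 4), (10, 3)}; count = 15.

For each of the 121 pairs (x, y) ∈ F_11², evaluate f(x, y) mod 11. Record the zeros.
  x = 0: [0↦0, 1↦2, 2↦4, 3↦6, 4↦8, 5↦10, 6↦1, 7↦3, 8↦5, 9↦7, 10↦9]  zeros at y ∈ {0}
  x = 1: [0↦0, 1↦7, 2↦7, 3↦0, 4↦8, 5↦9, 6↦3, 7↦1, 8↦3, 9↦9, 10↦8]  zeros at y ∈ {0, 3}
  x = 2: [0↦4, 1↦7, 2↦7, 3↦4, 4↦9, 5↦0, 6↦10, 7↦6, 8↦10, 9↦0, 10↦9]  zeros at y ∈ {5, 9}
  x = 3: [0↦1, 1↦2, 2↦4, 3↦7, 4↦0, 5↦5, 6↦0, 7↦7, 8↦4, 9↦2, 10↦1]  zeros at y ∈ {4, 6}
  x = 4: [0↦2, 1↦3, 2↦9, 3↦9, 4↦3, 5↦2, 6↦6, 7↦4, 8↦7, 9↦4, 10↦6]  zeros at y ∈ ∅
  x = 5: [0↦7, 1↦10, 2↦0, 3↦10, 4↦7, 5↦2, 6↦6, 7↦8, 8↦8, 9↦6, 10↦2]  zeros at y ∈ {2}
  x = 6: [0↦5, 1↦1, 2↦10, 3↦10, 4↦1, 5↦5, 6↦0, 7↦8, 8↦7, 9↦8, 10↦0]  zeros at y ∈ {6, 10}
  x = 7: [0↦7, 1↦9, 2↦6, 3↦9, 4↦7, 5↦0, 6↦10, 7↦4, 8↦4, 9↦10, 10↦0]  zeros at y ∈ {5, 10}
  x = 8: [0↦2, 1↦1, 2↦10, 3↦7, 4↦3, 5↦9, 6↦3, 7↦7, 8↦10, 9↦1, 10↦2]  zeros at y ∈ ∅
  x = 9: [0↦1, 1↦10, 2↦0, 3↦4, 4↦0, 5↦10, 6↦1, 7↦6, 8↦3, 9↦3, 10↦6]  zeros at y ∈ {2, 4}
  x = 10: [0↦4, 1↦3, 2↦9, 3↦0, 4↦9, 5↦3, 6↦4, 7↦1, 8↦5, 9↦5, 10↦1]  zeros at y ∈ {3}
Collecting zeros: affine points = {(0, 0), (1, 0), (1, 3), (2, 5), (2, 9), (3, 4), (3, 6), (5, 2), (6, 6), (6, 10), (7, 5), (7, 10), (9, 2), (9, 4), (10, 3)}.
Total count |C(F_11)_aff| = 15.


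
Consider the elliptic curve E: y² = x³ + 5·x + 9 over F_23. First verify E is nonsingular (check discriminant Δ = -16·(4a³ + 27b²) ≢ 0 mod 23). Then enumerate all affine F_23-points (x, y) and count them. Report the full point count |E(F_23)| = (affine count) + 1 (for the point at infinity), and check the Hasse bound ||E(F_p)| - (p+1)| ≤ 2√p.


Affine points = {(0, 3), (0, 20), (2, 2), (2, 21), (4, 1), (4, 22), (6, 5), (6, 18), (8, 3), (8, 20), (9, 1), (9, 22), (10, 1), (10, 22), (12, 7), (12, 16), (15, 3), (15, 20), (17, 4), (17, 19), (20, 6), (20, 17), (22, 7), (22, 16)}; affine count = 24; |E(F_23)| = 25.

Discriminant check: Δ ∝ 4a³ + 27b² = 4·5³ + 27·9² = 4·125 + 27·81 ≡ 19 (mod 23). Nonzero ⇒ E is nonsingular.
For each x ∈ F_23, compute rhs = x³ + 5·x + 9 mod 23, then count y ∈ F_23 with y² ≡ rhs.
  x = 0: rhs = 9, matching y values: 3, 20 (2 points).
  x = 1: rhs = 15, matching y values: none (0 points).
  x = 2: rhs = 4, matching y values: 2, 21 (2 points).
  x = 3: rhs = 5, matching y values: none (0 points).
  x = 4: rhs = 1, matching y values: 1, 22 (2 points).
  x = 5: rhs = 21, matching y values: none (0 points).
  x = 6: rhs = 2, matching y values: 5, 18 (2 points).
  x = 7: rhs = 19, matching y values: none (0 points).
  x = 8: rhs = 9, matching y values: 3, 20 (2 points).
  x = 9: rhs = 1, matching y values: 1, 22 (2 points).
  x = 10: rhs = 1, matching y values: 1, 22 (2 points).
  x = 11: rhs = 15, matching y values: none (0 points).
  x = 12: rhs = 3, matching y values: 7, 16 (2 points).
  x = 13: rhs = 17, matching y values: none (0 points).
  x = 14: rhs = 17, matching y values: none (0 points).
  x = 15: rhs = 9, matching y values: 3, 20 (2 points).
  x = 16: rhs = 22, matching y values: none (0 points).
  x = 17: rhs = 16, matching y values: 4, 19 (2 points).
  x = 18: rhs = 20, matching y values: none (0 points).
  x = 19: rhs = 17, matching y values: none (0 points).
  x = 20: rhs = 13, matching y values: 6, 17 (2 points).
  x = 21: rhs = 14, matching y values: none (0 points).
  x = 22: rhs = 3, matching y values: 7, 16 (2 points).
Total affine count: 24.
Full point count |E(F_23)| = 24 + 1 = 25.
Hasse bound: |25 − (23+1)| = |1| = 1 ≤ 2√23 ≈ 9.5917 ✓.


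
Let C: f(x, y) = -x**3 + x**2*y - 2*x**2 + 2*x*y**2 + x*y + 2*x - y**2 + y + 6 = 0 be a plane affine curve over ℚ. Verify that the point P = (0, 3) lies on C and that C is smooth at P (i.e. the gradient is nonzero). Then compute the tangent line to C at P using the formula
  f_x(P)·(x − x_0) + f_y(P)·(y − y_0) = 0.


Tangent line at P: 23*x - 5*y + 15 = 0.

Step 1: f(0, 3) = 0, so P lies on C.
Step 2: partial derivatives
  f_x(x, y) = -3*x**2 + 2*x*y - 4*x + 2*y**2 + y + 2, f_y(x, y) = x**2 + 4*x*y + x - 2*y + 1.
  f_x(P) = 23, f_y(P) = -5 (gradient nonzero, so P is smooth).
Step 3: tangent line at P: 23·(x − 0) + -5·(y − 3) = 0.
Expanding: 23*x - 5*y + 15 = 0.


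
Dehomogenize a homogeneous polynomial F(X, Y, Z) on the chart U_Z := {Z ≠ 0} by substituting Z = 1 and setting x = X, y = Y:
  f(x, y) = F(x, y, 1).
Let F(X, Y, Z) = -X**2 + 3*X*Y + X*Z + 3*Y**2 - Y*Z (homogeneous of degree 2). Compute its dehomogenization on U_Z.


f(x, y) = -x**2 + 3*x*y + x + 3*y**2 - y

On U_Z we set Z = 1. Each monomial c·X^i·Y^j·Z^k in F becomes c·x^i·y^j·1^k = c·x^i·y^j.
Substituting Z = 1: F(X, Y, 1) = -x**2 + 3*x*y + x + 3*y**2 - y.
Note: deg(f) ≤ deg(F) = 2; strict inequality happens when F is divisible by Z (lost terms).


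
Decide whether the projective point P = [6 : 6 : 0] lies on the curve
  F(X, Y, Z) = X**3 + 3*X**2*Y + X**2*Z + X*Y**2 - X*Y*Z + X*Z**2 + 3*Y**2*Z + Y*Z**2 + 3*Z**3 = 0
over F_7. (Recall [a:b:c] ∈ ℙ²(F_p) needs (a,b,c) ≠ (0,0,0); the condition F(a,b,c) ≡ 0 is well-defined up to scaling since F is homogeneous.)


F(6,6,0) ≡ 2 (mod 7); P is NOT on the curve.

Evaluate F(6, 6, 0) term-by-term (mod 7).
  X**3 ↦ 1·216·1·1 = 216
  3*X**2*Y ↦ 3·36·6·1 = 648
  X**2*Z ↦ 1·36·1·0 = 0
  X*Y**2 ↦ 1·6·36·1 = 216
  -X*Y*Z ↦ -1·6·6·0 = 0
  X*Z**2 ↦ 1·6·1·0 = 0
  3*Y**2*Z ↦ 3·1·36·0 = 0
  Y*Z**2 ↦ 1·1·6·0 = 0
  3*Z**3 ↦ 3·1·1·0 = 0
Sum: F(6, 6, 0) = (216) + (648) + (0) + (216) + (0) + (0) + (0) + (0) + (0) = 1080.
Reducing mod 7: 1080 ≡ 2 (mod 7).
Since F(a, b, c) ≡ 2 ≠ 0 (mod 7), P does NOT lie on the curve.


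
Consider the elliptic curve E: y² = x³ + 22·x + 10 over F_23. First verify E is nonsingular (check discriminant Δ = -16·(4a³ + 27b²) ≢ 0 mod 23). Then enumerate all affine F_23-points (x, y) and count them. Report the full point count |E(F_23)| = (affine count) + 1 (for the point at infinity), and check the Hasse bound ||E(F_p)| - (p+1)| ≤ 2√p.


Affine points = {(2, 4), (2, 19), (4, 1), (4, 22), (6, 6), (6, 17), (7, 1), (7, 22), (8, 10), (8, 13), (12, 1), (12, 22), (13, 3), (13, 20), (14, 7), (14, 16), (15, 9), (15, 14), (20, 3), (20, 20), (21, 2), (21, 21)}; affine count = 22; |E(F_23)| = 23.

Discriminant check: Δ ∝ 4a³ + 27b² = 4·22³ + 27·10² = 4·10648 + 27·100 ≡ 5 (mod 23). Nonzero ⇒ E is nonsingular.
For each x ∈ F_23, compute rhs = x³ + 22·x + 10 mod 23, then count y ∈ F_23 with y² ≡ rhs.
  x = 0: rhs = 10, matching y values: none (0 points).
  x = 1: rhs = 10, matching y values: none (0 points).
  x = 2: rhs = 16, matching y values: 4, 19 (2 points).
  x = 3: rhs = 11, matching y values: none (0 points).
  x = 4: rhs = 1, matching y values: 1, 22 (2 points).
  x = 5: rhs = 15, matching y values: none (0 points).
  x = 6: rhs = 13, matching y values: 6, 17 (2 points).
  x = 7: rhs = 1, matching y values: 1, 22 (2 points).
  x = 8: rhs = 8, matching y values: 10, 13 (2 points).
  x = 9: rhs = 17, matching y values: none (0 points).
  x = 10: rhs = 11, matching y values: none (0 points).
  x = 11: rhs = 19, matching y values: none (0 points).
  x = 12: rhs = 1, matching y values: 1, 22 (2 points).
  x = 13: rhs = 9, matching y values: 3, 20 (2 points).
  x = 14: rhs = 3, matching y values: 7, 16 (2 points).
  x = 15: rhs = 12, matching y values: 9, 14 (2 points).
  x = 16: rhs = 19, matching y values: none (0 points).
  x = 17: rhs = 7, matching y values: none (0 points).
  x = 18: rhs = 5, matching y values: none (0 points).
  x = 19: rhs = 19, matching y values: none (0 points).
  x = 20: rhs = 9, matching y values: 3, 20 (2 points).
  x = 21: rhs = 4, matching y values: 2, 21 (2 points).
  x = 22: rhs = 10, matching y values: none (0 points).
Total affine count: 22.
Full point count |E(F_23)| = 22 + 1 = 23.
Hasse bound: |23 − (23+1)| = |-1| = 1 ≤ 2√23 ≈ 9.5917 ✓.


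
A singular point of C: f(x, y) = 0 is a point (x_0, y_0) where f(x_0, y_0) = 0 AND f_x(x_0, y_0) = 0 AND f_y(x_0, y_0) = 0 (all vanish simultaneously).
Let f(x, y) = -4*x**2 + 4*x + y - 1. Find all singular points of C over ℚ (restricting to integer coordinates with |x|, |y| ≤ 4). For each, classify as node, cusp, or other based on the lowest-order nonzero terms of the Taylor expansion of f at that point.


No singular points in the scanned grid; C is smooth there.

Compute partial derivatives:
  f_x = 4 - 8*x.
  f_y = 1.
f_y = 1 is a nonzero constant, so f_y never vanishes: no point (x, y) can satisfy f = f_x = f_y = 0. In particular no (x, y) ∈ {−4, ..., 4}² is singular; the curve is smooth.
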